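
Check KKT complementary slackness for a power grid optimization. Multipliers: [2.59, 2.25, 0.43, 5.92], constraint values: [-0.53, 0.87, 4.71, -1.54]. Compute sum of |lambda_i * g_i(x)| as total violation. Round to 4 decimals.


KKT complementary slackness check:
lambda_1 * g_1 = 2.59 * -0.53 = -1.3727
lambda_2 * g_2 = 2.25 * 0.87 = 1.9575
lambda_3 * g_3 = 0.43 * 4.71 = 2.0253
lambda_4 * g_4 = 5.92 * -1.54 = -9.1168
Total violation = 1.3727 + 1.9575 + 2.0253 + 9.1168 = 14.4723


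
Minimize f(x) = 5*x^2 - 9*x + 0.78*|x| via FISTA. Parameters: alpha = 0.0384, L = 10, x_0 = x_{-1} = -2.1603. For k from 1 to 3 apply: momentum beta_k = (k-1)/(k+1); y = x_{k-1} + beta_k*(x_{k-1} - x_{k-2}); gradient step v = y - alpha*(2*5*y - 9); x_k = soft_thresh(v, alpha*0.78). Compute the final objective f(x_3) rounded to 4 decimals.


FISTA on f(x) = 5*x^2 - 9*x + 0.78*|x|
L = 10, alpha = 0.0384
Iteration 1: beta = 0.0, y = -2.1603 + 0.0*(-2.1603 + 2.1603) = -2.1603
  grad(y) = -30.603, v = y - alpha*grad = -0.9851
  prox(v) = soft_thresh(-0.9851, 0.03) = -0.9552
Iteration 2: beta = 0.3333, y = -0.9552 + 0.3333*(-0.9552 + 2.1603) = -0.5535
  grad(y) = -14.5349, v = y - alpha*grad = 0.0046
  prox(v) = soft_thresh(0.0046, 0.03) = 0.0
Iteration 3: beta = 0.5, y = 0.0 + 0.5*(0.0 + 0.9552) = 0.4776
  grad(y) = -4.224, v = y - alpha*grad = 0.6398
  prox(v) = soft_thresh(0.6398, 0.03) = 0.6098
f(x_3) = 5*0.6098^2 - 9*0.6098 + 0.78*|0.6098| = -3.1534


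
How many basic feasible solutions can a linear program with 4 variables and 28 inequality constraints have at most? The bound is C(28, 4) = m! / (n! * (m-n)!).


Each vertex corresponds to some choice of n active constraints out of m, so the number of vertices is at most C(m, n) = m! / (n!(m-n)!).
m = 28, n = 4
Numerator: 28 * 27 * 26 * 25
Denominator: 4! = 24
C(28, 4) = 20475


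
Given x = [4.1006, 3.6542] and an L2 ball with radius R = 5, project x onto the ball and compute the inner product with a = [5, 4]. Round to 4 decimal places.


Step 1: Compute ||x|| (intermediates to 6 decimals).
||x|| = sqrt(4.1006^2 + 3.6542^2) = 5.492549
Step 2: Project.
Since ||x|| > R, scale = R/||x|| = 5/5.492549 = 0.910324, proj(x) = scale * x
proj(x) = [3.732875, 3.326506]
Step 3: Dot product.
a^T * proj(x) = 5*3.732875 + 4*3.326506 = 31.9704


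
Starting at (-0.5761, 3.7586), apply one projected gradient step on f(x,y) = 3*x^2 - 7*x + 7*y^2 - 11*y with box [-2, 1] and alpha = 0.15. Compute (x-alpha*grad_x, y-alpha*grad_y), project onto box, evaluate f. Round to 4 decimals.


Step 1: Compute gradient at (-0.5761, 3.7586).
grad_x = 2*3*-0.5761 - 7 = -10.4566
grad_y = 2*7*3.7586 - 11 = 41.6204
Step 2: Gradient step.
x_raw = -0.5761 - 0.15*-10.4566 = 0.9924
y_raw = 3.7586 - 0.15*41.6204 = -2.4845
Step 3: Project onto [-2, 1].
x_proj = clip(0.9924) = 0.9924
y_proj = clip(-2.4845) = -2.0
Step 4: Evaluate f.
f(0.9924, -2.0) = 46.0078


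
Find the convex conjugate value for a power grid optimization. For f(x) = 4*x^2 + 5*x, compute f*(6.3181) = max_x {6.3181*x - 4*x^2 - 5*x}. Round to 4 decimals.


f*(y) = sup_x {y*x - a*x^2 - b*x} = sup_x {(y-b)*x - a*x^2}
FOC: (y - b) - 2a*x = 0 => x* = (y - b)/(2a)
x* = (6.3181 - 5)/(2*4) = 0.1648
f*(6.3181) = (y-b)^2/(4a) = (6.3181 - 5)^2/(4*4)
= 1.7374/16 = 0.1086


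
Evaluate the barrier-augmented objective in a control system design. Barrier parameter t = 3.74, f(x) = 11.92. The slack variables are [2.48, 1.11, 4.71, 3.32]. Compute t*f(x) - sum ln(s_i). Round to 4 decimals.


Step 1: Compute log-barrier.
ln values: [0.9083, 0.1044, 1.5497, 1.2]
phi = -(0.9083 + 0.1044 + 1.5497 + 1.2) = -3.7623
Step 2: Compute augmented objective.
t*f(x) = 3.74*11.92 = 44.5808
Total = 44.5808 - 3.7623 = 40.8185


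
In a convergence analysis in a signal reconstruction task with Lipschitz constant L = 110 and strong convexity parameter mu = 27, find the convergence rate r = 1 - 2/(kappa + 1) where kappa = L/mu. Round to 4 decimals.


Step 1: Compute the condition number.
kappa = L/mu = 110/27 = 4.0741
Step 2: Compute the convergence rate.
r = 1 - 2/(kappa + 1) = 1 - 2*mu/(L + mu) = (L - mu)/(L + mu) = 83/137 = 0.6058


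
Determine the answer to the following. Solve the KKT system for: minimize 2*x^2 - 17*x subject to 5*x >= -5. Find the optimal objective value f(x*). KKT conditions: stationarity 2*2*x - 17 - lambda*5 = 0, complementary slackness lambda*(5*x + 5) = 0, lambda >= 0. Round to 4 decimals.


Step 1: Try lambda = 0 (constraint inactive).
Stationarity: 2*2*x - 17 = 0
x* = 17/(2*2) = 4.25
Check constraint: 5*4.25 = 21.25 >= -5 -- satisfied.
Step 2: Compute optimal value.
f(x*) = 2*4.25^2 - 17*4.25 = -36.125


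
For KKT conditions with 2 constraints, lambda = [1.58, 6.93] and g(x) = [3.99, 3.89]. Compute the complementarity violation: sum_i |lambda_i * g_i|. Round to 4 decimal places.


KKT complementary slackness check:
lambda_1 * g_1 = 1.58 * 3.99 = 6.3042
lambda_2 * g_2 = 6.93 * 3.89 = 26.9577
Total violation = 6.3042 + 26.9577 = 33.2619


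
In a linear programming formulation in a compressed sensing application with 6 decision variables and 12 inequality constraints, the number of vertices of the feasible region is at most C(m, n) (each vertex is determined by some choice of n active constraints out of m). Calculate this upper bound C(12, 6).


Each vertex corresponds to some choice of n active constraints out of m, so the number of vertices is at most C(m, n) = m! / (n!(m-n)!).
m = 12, n = 6
Numerator: 12 * 11 * 10 * 9 * 8 * 7
Denominator: 6! = 720
C(12, 6) = 924


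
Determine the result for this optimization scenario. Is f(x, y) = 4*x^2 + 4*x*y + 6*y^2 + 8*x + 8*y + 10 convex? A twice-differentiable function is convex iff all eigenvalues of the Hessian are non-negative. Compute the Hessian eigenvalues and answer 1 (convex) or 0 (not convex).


The Hessian of f(x,y) = 4*x^2 + 4*x*y + 6*y^2 + 8*x + 8*y + 10 is:
H = [[8, 4], [4, 12]]
Trace = 8 + 12 = 20
Determinant = 8*12 - (4)^2 = 80
Discriminant = (20)^2 - 4*80 = 80.0
Eigenvalues: lambda_1 = 5.5279, lambda_2 = 14.4721
The function is convex.

1


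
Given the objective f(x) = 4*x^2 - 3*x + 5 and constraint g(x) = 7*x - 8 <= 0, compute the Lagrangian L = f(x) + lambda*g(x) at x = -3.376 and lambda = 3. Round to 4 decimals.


Step 1: Evaluate f(x).
f(-3.376) = 4*(-3.376)^2 - 3*(-3.376) + 5 = 60.7175
Step 2: Evaluate g(x).
g(-3.376) = 7*-3.376 - 8 = -31.632
Step 3: Compute Lagrangian.
L = 60.7175 + 3*-31.632 = -34.1785


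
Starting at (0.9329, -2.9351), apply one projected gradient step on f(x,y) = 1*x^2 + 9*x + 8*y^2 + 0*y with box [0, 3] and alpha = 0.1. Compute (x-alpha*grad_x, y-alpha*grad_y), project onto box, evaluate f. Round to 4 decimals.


Step 1: Compute gradient at (0.9329, -2.9351).
grad_x = 2*1*0.9329 + 9 = 10.8658
grad_y = 2*8*-2.9351 + 0 = -46.9616
Step 2: Gradient step.
x_raw = 0.9329 - 0.1*10.8658 = -0.1537
y_raw = -2.9351 - 0.1*-46.9616 = 1.7611
Step 3: Project onto [0, 3].
x_proj = clip(-0.1537) = 0.0
y_proj = clip(1.7611) = 1.7611
Step 4: Evaluate f.
f(0.0, 1.7611) = 24.8107


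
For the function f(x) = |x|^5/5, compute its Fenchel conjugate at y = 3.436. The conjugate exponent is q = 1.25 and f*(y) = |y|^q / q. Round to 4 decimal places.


The conjugate exponent q satisfies 1/p + 1/q = 1.
p = 5, so q = 5/(5 - 1) = 1.25
|y|^q = 3.436^1.25 = 4.6781
f*(3.436) = 4.6781 / 1.25 = 3.7425


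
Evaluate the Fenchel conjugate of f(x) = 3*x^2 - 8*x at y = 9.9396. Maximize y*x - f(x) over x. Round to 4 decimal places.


f*(y) = sup_x {y*x - a*x^2 - b*x} = sup_x {(y-b)*x - a*x^2}
FOC: (y - b) - 2a*x = 0 => x* = (y - b)/(2a)
x* = (9.9396 + 8)/(2*3) = 2.9899
f*(9.9396) = (y-b)^2/(4a) = (9.9396 + 8)^2/(4*3)
= 321.8292/12 = 26.8191


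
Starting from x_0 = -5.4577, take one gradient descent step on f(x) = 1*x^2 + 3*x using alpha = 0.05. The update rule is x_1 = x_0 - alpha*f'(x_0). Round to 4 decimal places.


We compute the gradient at x_0 and apply the update.
f'(x) = 2*x + 3
f'(-5.4577) = 2*-5.4577 + 3 = -7.9154
x_1 = -5.4577 - 0.05*-7.9154 = -5.0619


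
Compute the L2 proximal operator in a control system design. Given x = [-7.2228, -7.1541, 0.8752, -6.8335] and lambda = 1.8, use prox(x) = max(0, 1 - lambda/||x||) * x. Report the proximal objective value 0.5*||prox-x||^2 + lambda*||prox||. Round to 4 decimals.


Step 1: Compute ||x||.
||x|| = 12.2806
Step 2: Compute scaling factor.
scale = max(0, 1 - 1.8/12.2806) = 0.8534
Step 3: prox(x) = [-6.1641, -6.1055, 0.7469, -5.8319]
||prox(x)|| = 10.4806
Step 4: Proximal objective.
0.5*||prox-x||^2 = 1.62
lambda*||prox|| = 18.8651
Total = 20.485


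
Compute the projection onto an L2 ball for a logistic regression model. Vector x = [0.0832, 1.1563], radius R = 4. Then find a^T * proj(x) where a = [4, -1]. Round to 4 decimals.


Step 1: Compute ||x|| (intermediates to 6 decimals).
||x|| = sqrt(0.0832^2 + 1.1563^2) = 1.159289
Step 2: Project.
Since ||x|| <= R, proj = x (no scaling needed).
proj(x) = [0.0832, 1.1563]
Step 3: Dot product.
a^T * proj(x) = 4*0.0832 - 1*1.1563 = -0.8235


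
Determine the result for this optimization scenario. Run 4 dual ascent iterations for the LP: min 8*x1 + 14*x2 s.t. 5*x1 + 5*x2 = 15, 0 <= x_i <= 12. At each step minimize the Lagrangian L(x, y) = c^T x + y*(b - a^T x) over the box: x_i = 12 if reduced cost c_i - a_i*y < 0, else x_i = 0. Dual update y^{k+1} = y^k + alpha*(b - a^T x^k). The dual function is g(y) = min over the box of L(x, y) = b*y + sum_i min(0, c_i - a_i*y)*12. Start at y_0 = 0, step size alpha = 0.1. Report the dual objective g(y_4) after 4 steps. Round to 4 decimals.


Dual ascent for LP: min 8*x1 + 14*x2, 5*x1 + 5*x2 = 15, 0 <= x_i <= 12
Step 1: y^k = 0.0, reduced costs: (8.0, 14.0)
  x^k = (0.0, 0.0), subgradient = b - a^T x = 15.0
  y^{k+1} = 0.0 + 0.1*15.0 = 1.5
Step 2: y^k = 1.5, reduced costs: (0.5, 6.5)
  x^k = (0.0, 0.0), subgradient = b - a^T x = 15.0
  y^{k+1} = 1.5 + 0.1*15.0 = 3.0
Step 3: y^k = 3.0, reduced costs: (-7.0, -1.0)
  x^k = (12.0, 12.0), subgradient = b - a^T x = -105.0
  y^{k+1} = 3.0 + 0.1*-105.0 = -7.5
Step 4: y^k = -7.5, reduced costs: (45.5, 51.5)
  x^k = (0.0, 0.0), subgradient = b - a^T x = 15.0
  y^{k+1} = -7.5 + 0.1*15.0 = -6.0
Dual objective at y_4 = -6.0: reduced costs (38.0, 44.0), box minimizer x = (0.0, 0.0)
g(y_4) = b*y + (c1 - a1*y)*x1 + (c2 - a2*y)*x2 = 15*(-6.0) + 38.0*0.0 + 44.0*0.0 = -90.0 + 0.0 + 0.0 = -90.0


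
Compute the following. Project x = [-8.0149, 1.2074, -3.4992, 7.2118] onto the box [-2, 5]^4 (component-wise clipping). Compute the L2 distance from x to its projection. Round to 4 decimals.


Project each component onto [-2, 5].
clip(-8.0149) = -2.0, clip(1.2074) = 1.2074, clip(-3.4992) = -2.0, clip(7.2118) = 5.0
Projection = [-2.0, 1.2074, -2.0, 5.0]
Squared diffs: [36.179, 0.0, 2.2476, 4.8921]
Distance = sqrt(43.3187) = 6.5817


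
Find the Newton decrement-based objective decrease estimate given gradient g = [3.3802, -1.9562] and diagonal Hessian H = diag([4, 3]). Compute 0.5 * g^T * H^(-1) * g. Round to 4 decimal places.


Step 1: H is diagonal, so H^(-1) * g = [0.8451, -0.6521].
Step 2: g^T H^(-1) g = sum_i g_i^2 / H_ii
  = (3.3802)^2/4 + (-1.9562)^2/3
  = 2.8564 + 1.2756 = 4.132
Step 3: Objective decrease = 0.5 * g^T H^(-1) g = 2.066


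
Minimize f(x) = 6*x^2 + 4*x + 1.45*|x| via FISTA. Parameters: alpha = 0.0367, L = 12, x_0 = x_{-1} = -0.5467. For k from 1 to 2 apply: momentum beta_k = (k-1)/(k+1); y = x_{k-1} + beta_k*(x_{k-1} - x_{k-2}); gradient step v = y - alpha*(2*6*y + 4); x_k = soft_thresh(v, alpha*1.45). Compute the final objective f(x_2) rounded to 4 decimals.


FISTA on f(x) = 6*x^2 + 4*x + 1.45*|x|
L = 12, alpha = 0.0367
Iteration 1: beta = 0.0, y = -0.5467 + 0.0*(-0.5467 + 0.5467) = -0.5467
  grad(y) = -2.5604, v = y - alpha*grad = -0.4527
  prox(v) = soft_thresh(-0.4527, 0.0532) = -0.3995
Iteration 2: beta = 0.3333, y = -0.3995 + 0.3333*(-0.3995 + 0.5467) = -0.3505
  grad(y) = -0.2055, v = y - alpha*grad = -0.3429
  prox(v) = soft_thresh(-0.3429, 0.0532) = -0.2897
f(x_2) = 6*(-0.2897)^2 + 4*(-0.2897) + 1.45*|-0.2897| = -0.2352


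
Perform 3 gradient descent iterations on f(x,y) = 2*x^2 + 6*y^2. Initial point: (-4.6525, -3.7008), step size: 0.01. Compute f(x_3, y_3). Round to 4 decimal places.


Gradient descent on f(x,y) = 2*x^2 + 6*y^2.
Starting point: (-4.6525, -3.7008), alpha = 0.01
Step 1: grad_x = 2*2*-4.6525 = -18.61, grad_y = 2*6*-3.7008 = -44.4096
  x_1 = -4.6525 - 0.01*-18.61 = -4.4664
  y_1 = -3.7008 - 0.01*-44.4096 = -3.2567
Step 2: grad_x = 2*2*-4.4664 = -17.8656, grad_y = 2*6*-3.2567 = -39.0804
  x_2 = -4.4664 - 0.01*-17.8656 = -4.2877
  y_2 = -3.2567 - 0.01*-39.0804 = -2.8659
Step 3: grad_x = 2*2*-4.2877 = -17.151, grad_y = 2*6*-2.8659 = -34.3908
  x_3 = -4.2877 - 0.01*-17.151 = -4.1162
  y_3 = -2.8659 - 0.01*-34.3908 = -2.522
f(-4.1162, -2.522) = 2*(-4.1162)^2 + 6*(-2.522)^2 = 72.0494


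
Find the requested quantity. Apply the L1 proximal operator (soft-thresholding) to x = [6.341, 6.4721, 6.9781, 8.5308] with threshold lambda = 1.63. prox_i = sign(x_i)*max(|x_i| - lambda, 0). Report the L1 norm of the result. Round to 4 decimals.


Soft-thresholding with lambda = 1.63:
prox(6.341) = sign(6.341)*max(|6.341| - 1.63, 0) = 4.711
prox(6.4721) = sign(6.4721)*max(|6.4721| - 1.63, 0) = 4.8421
prox(6.9781) = sign(6.9781)*max(|6.9781| - 1.63, 0) = 5.3481
prox(8.5308) = sign(8.5308)*max(|8.5308| - 1.63, 0) = 6.9008
prox(x) = [4.711, 4.8421, 5.3481, 6.9008]
||prox(x)||_1 = 4.711 + 4.8421 + 5.3481 + 6.9008 = 21.802


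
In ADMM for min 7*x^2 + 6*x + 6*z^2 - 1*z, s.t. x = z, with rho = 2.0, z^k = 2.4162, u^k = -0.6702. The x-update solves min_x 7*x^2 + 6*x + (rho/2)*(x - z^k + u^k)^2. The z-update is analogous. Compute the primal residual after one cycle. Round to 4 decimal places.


ADMM iteration with rho = 2.0, z^k = 2.4162, u^k = -0.6702
Step 1: x-update.
Minimize 7*x^2 + 6*x + (2.0/2)*(x - 2.4162 - 0.6702)^2
FOC: (2*7 + 2.0)*x = -6 + 2.0*(2.4162 + 0.6702)
x^{k+1} = 0.0108
Step 2: z-update.
Minimize 6*z^2 - 1*z + (2.0/2)*(0.0108 - z - 0.6702)^2
FOC: (2*6 + 2.0)*z = 1 + 2.0*(0.0108 - 0.6702)
z^{k+1} = -0.0228
Step 3: u-update.
u^{k+1} = -0.6702 + 0.0108 + 0.0228 = -0.6366
Step 4: Primal residual = |0.0108 + 0.0228| = 0.0336


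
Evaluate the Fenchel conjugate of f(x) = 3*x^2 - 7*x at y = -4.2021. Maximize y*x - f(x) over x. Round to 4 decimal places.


f*(y) = sup_x {y*x - a*x^2 - b*x} = sup_x {(y-b)*x - a*x^2}
FOC: (y - b) - 2a*x = 0 => x* = (y - b)/(2a)
x* = (-4.2021 + 7)/(2*3) = 0.4663
f*(-4.2021) = (y-b)^2/(4a) = (-4.2021 + 7)^2/(4*3)
= 7.8282/12 = 0.6524


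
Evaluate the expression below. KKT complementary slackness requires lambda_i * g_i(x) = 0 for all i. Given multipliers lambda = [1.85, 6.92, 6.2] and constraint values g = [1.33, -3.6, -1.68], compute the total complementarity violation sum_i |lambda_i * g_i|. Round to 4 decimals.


KKT complementary slackness check:
lambda_1 * g_1 = 1.85 * 1.33 = 2.4605
lambda_2 * g_2 = 6.92 * -3.6 = -24.912
lambda_3 * g_3 = 6.2 * -1.68 = -10.416
Total violation = 2.4605 + 24.912 + 10.416 = 37.7885


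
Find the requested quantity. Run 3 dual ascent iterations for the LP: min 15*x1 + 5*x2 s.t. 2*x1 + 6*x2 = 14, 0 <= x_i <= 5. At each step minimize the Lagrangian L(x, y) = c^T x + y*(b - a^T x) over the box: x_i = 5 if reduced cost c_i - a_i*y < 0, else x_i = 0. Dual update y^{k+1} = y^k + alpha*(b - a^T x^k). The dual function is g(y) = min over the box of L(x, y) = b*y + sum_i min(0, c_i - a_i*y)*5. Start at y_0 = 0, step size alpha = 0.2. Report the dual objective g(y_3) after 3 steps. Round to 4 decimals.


Dual ascent for LP: min 15*x1 + 5*x2, 2*x1 + 6*x2 = 14, 0 <= x_i <= 5
Step 1: y^k = 0.0, reduced costs: (15.0, 5.0)
  x^k = (0.0, 0.0), subgradient = b - a^T x = 14.0
  y^{k+1} = 0.0 + 0.2*14.0 = 2.8
Step 2: y^k = 2.8, reduced costs: (9.4, -11.8)
  x^k = (0.0, 5.0), subgradient = b - a^T x = -16.0
  y^{k+1} = 2.8 + 0.2*-16.0 = -0.4
Step 3: y^k = -0.4, reduced costs: (15.8, 7.4)
  x^k = (0.0, 0.0), subgradient = b - a^T x = 14.0
  y^{k+1} = -0.4 + 0.2*14.0 = 2.4
Dual objective at y_3 = 2.4: reduced costs (10.2, -9.4), box minimizer x = (0.0, 5.0)
g(y_3) = b*y + (c1 - a1*y)*x1 + (c2 - a2*y)*x2 = 14*2.4 + 10.2*0.0 + (-9.4)*5.0 = 33.6 + 0.0 - 47.0 = -13.4


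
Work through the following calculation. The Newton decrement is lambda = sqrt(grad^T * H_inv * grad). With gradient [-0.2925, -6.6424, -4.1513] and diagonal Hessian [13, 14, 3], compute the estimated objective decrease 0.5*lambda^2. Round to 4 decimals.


Step 1: H is diagonal, so H^(-1) * g = [-0.0225, -0.4745, -1.3838].
Step 2: g^T H^(-1) g = sum_i g_i^2 / H_ii
  = (-0.2925)^2/13 + (-6.6424)^2/14 + (-4.1513)^2/3
  = 0.0066 + 3.1515 + 5.7444 = 8.9025
Step 3: Objective decrease = 0.5 * g^T H^(-1) g = 4.4513


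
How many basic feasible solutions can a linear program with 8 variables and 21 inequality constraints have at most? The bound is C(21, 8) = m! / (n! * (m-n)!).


Each vertex corresponds to some choice of n active constraints out of m, so the number of vertices is at most C(m, n) = m! / (n!(m-n)!).
m = 21, n = 8
Numerator: 21 * 20 * 19 * 18 * 17 * 16 * 15 * 14
Denominator: 8! = 40320
C(21, 8) = 203490


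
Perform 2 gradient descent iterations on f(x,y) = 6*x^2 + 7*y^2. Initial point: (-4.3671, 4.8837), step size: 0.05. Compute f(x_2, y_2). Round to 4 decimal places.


Gradient descent on f(x,y) = 6*x^2 + 7*y^2.
Starting point: (-4.3671, 4.8837), alpha = 0.05
Step 1: grad_x = 2*6*-4.3671 = -52.4052, grad_y = 2*7*4.8837 = 68.3718
  x_1 = -4.3671 - 0.05*-52.4052 = -1.7468
  y_1 = 4.8837 - 0.05*68.3718 = 1.4651
Step 2: grad_x = 2*6*-1.7468 = -20.9621, grad_y = 2*7*1.4651 = 20.5115
  x_2 = -1.7468 - 0.05*-20.9621 = -0.6987
  y_2 = 1.4651 - 0.05*20.5115 = 0.4395
f(-0.6987, 0.4395) = 6*(-0.6987)^2 + 7*0.4395^2 = 4.2817


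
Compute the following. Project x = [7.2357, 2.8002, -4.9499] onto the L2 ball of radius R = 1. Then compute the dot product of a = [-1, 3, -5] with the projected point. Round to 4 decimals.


Step 1: Compute ||x|| (intermediates to 6 decimals).
||x|| = sqrt(7.2357^2 + 2.8002^2 + (-4.9499)^2) = 9.203151
Step 2: Project.
Since ||x|| > R, scale = R/||x|| = 1/9.203151 = 0.108658, proj(x) = scale * x
proj(x) = [0.786217, 0.304264, -0.537846]
Step 3: Dot product.
a^T * proj(x) = -1*0.786217 + 3*0.304264 - 5*(-0.537846) = 2.8158


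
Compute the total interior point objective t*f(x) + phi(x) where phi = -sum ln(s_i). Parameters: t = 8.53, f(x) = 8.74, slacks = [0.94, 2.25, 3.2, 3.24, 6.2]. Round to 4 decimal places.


Step 1: Compute log-barrier.
ln values: [-0.0619, 0.8109, 1.1632, 1.1756, 1.8245]
phi = -(-0.0619 + 0.8109 + 1.1632 + 1.1756 + 1.8245) = -4.9123
Step 2: Compute augmented objective.
t*f(x) = 8.53*8.74 = 74.5522
Total = 74.5522 - 4.9123 = 69.6399


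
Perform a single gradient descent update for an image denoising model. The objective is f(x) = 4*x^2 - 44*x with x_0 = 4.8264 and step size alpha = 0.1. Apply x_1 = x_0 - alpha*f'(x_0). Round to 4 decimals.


We compute the gradient at x_0 and apply the update.
f'(x) = 8*x - 44
f'(4.8264) = 8*4.8264 - 44 = -5.3888
x_1 = 4.8264 - 0.1*-5.3888 = 5.3653


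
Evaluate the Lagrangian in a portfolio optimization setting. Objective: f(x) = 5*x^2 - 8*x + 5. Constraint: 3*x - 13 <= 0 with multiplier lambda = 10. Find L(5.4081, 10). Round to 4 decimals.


Step 1: Evaluate f(x).
f(5.4081) = 5*5.4081^2 - 8*5.4081 + 5 = 107.9729
Step 2: Evaluate g(x).
g(5.4081) = 3*5.4081 - 13 = 3.2243
Step 3: Compute Lagrangian.
L = 107.9729 + 10*3.2243 = 140.2159


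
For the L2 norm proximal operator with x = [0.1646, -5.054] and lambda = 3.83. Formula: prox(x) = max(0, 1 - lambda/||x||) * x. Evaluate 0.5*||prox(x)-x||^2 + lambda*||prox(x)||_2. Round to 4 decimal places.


Step 1: Compute ||x||.
||x|| = 5.0567
Step 2: Compute scaling factor.
scale = max(0, 1 - 3.83/5.0567) = 0.2426
Step 3: prox(x) = [0.0399, -1.226]
||prox(x)|| = 1.2267
Step 4: Proximal objective.
0.5*||prox-x||^2 = 7.3345
lambda*||prox|| = 4.6983
Total = 12.0326


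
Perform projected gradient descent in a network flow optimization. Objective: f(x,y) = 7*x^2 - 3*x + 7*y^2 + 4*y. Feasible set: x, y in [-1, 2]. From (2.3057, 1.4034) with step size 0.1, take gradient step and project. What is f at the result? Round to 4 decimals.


Step 1: Compute gradient at (2.3057, 1.4034).
grad_x = 2*7*2.3057 - 3 = 29.2798
grad_y = 2*7*1.4034 + 4 = 23.6476
Step 2: Gradient step.
x_raw = 2.3057 - 0.1*29.2798 = -0.6223
y_raw = 1.4034 - 0.1*23.6476 = -0.9614
Step 3: Project onto [-1, 2].
x_proj = clip(-0.6223) = -0.6223
y_proj = clip(-0.9614) = -0.9614
Step 4: Evaluate f.
f(-0.6223, -0.9614) = 7.2015


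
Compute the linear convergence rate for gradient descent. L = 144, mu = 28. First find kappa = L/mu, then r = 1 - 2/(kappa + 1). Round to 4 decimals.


Step 1: Compute the condition number.
kappa = L/mu = 144/28 = 5.1429
Step 2: Compute the convergence rate.
r = 1 - 2/(kappa + 1) = 1 - 2*mu/(L + mu) = (L - mu)/(L + mu) = 116/172 = 0.6744


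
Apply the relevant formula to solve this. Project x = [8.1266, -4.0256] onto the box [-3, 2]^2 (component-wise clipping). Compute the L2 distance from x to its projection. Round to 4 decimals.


Project each component onto [-3, 2].
clip(8.1266) = 2.0, clip(-4.0256) = -3.0
Projection = [2.0, -3.0]
Squared diffs: [37.5352, 1.0519]
Distance = sqrt(38.5871) = 6.2119


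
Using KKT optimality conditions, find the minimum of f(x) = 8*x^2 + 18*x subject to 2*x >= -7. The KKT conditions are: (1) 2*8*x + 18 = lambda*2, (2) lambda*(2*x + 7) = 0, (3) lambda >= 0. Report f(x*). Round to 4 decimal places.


Step 1: Try lambda = 0 (constraint inactive).
Stationarity: 2*8*x + 18 = 0
x* = -18/(2*8) = -1.125
Check constraint: 2*-1.125 = -2.25 >= -7 -- satisfied.
Step 2: Compute optimal value.
f(x*) = 8*(-1.125)^2 + 18*(-1.125) = -10.125


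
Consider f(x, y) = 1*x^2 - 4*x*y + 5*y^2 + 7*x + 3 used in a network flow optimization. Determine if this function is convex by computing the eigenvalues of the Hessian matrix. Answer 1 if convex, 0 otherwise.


The Hessian of f(x,y) = 1*x^2 - 4*x*y + 5*y^2 + 7*x + 3 is:
H = [[2, -4], [-4, 10]]
Trace = 2 + 10 = 12
Determinant = 2*10 - (-4)^2 = 4
Discriminant = (12)^2 - 4*4 = 128.0
Eigenvalues: lambda_1 = 0.3431, lambda_2 = 11.6569
The function is convex.

1


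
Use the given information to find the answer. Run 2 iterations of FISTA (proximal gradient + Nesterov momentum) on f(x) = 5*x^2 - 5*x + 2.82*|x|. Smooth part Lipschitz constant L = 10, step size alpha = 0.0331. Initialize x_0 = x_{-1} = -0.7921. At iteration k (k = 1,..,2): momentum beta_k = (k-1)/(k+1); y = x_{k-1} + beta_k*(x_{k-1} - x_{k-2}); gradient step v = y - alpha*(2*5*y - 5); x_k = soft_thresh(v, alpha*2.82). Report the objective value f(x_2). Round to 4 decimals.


FISTA on f(x) = 5*x^2 - 5*x + 2.82*|x|
L = 10, alpha = 0.0331
Iteration 1: beta = 0.0, y = -0.7921 + 0.0*(-0.7921 + 0.7921) = -0.7921
  grad(y) = -12.921, v = y - alpha*grad = -0.3644
  prox(v) = soft_thresh(-0.3644, 0.0933) = -0.2711
Iteration 2: beta = 0.3333, y = -0.2711 + 0.3333*(-0.2711 + 0.7921) = -0.0974
  grad(y) = -5.974, v = y - alpha*grad = 0.1003
  prox(v) = soft_thresh(0.1003, 0.0933) = 0.007
f(x_2) = 5*0.007^2 - 5*0.007 + 2.82*|0.007| = -0.015


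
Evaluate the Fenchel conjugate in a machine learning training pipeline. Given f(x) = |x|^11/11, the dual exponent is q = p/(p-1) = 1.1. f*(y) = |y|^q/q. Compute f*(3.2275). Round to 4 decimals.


The conjugate exponent q satisfies 1/p + 1/q = 1.
p = 11, so q = 11/(11 - 1) = 1.1
|y|^q = 3.2275^1.1 = 3.6287
f*(3.2275) = 3.6287 / 1.1 = 3.2988


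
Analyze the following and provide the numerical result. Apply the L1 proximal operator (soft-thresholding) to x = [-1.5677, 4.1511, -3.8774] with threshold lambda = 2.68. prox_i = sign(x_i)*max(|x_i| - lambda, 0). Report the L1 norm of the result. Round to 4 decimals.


Soft-thresholding with lambda = 2.68:
prox(-1.5677) = sign(-1.5677)*max(|-1.5677| - 2.68, 0) = 0.0
prox(4.1511) = sign(4.1511)*max(|4.1511| - 2.68, 0) = 1.4711
prox(-3.8774) = sign(-3.8774)*max(|-3.8774| - 2.68, 0) = -1.1974
prox(x) = [0.0, 1.4711, -1.1974]
||prox(x)||_1 = 0.0 + 1.4711 + 1.1974 = 2.6685


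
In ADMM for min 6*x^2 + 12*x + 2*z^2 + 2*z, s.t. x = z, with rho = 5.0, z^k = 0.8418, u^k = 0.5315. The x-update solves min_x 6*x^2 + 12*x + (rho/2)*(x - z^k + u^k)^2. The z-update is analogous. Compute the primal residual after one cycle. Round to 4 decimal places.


ADMM iteration with rho = 5.0, z^k = 0.8418, u^k = 0.5315
Step 1: x-update.
Minimize 6*x^2 + 12*x + (5.0/2)*(x - 0.8418 + 0.5315)^2
FOC: (2*6 + 5.0)*x = -12 + 5.0*(0.8418 - 0.5315)
x^{k+1} = -0.6146
Step 2: z-update.
Minimize 2*z^2 + 2*z + (5.0/2)*(-0.6146 - z + 0.5315)^2
FOC: (2*2 + 5.0)*z = -2 + 5.0*(-0.6146 + 0.5315)
z^{k+1} = -0.2684
Step 3: u-update.
u^{k+1} = 0.5315 - 0.6146 + 0.2684 = 0.1853
Step 4: Primal residual = |-0.6146 + 0.2684| = 0.3462


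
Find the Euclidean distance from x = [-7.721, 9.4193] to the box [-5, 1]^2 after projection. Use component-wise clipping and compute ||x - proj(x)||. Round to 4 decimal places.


Project each component onto [-5, 1].
clip(-7.721) = -5.0, clip(9.4193) = 1.0
Projection = [-5.0, 1.0]
Squared diffs: [7.4038, 70.8846]
Distance = sqrt(78.2884) = 8.8481


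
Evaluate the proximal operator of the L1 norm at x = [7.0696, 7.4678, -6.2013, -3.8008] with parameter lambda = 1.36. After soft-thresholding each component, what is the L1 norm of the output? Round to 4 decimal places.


Soft-thresholding with lambda = 1.36:
prox(7.0696) = sign(7.0696)*max(|7.0696| - 1.36, 0) = 5.7096
prox(7.4678) = sign(7.4678)*max(|7.4678| - 1.36, 0) = 6.1078
prox(-6.2013) = sign(-6.2013)*max(|-6.2013| - 1.36, 0) = -4.8413
prox(-3.8008) = sign(-3.8008)*max(|-3.8008| - 1.36, 0) = -2.4408
prox(x) = [5.7096, 6.1078, -4.8413, -2.4408]
||prox(x)||_1 = 5.7096 + 6.1078 + 4.8413 + 2.4408 = 19.0995


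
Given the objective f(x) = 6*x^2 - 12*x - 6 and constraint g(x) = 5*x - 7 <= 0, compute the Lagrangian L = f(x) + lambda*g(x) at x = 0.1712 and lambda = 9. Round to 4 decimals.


Step 1: Evaluate f(x).
f(0.1712) = 6*0.1712^2 - 12*0.1712 - 6 = -7.8785
Step 2: Evaluate g(x).
g(0.1712) = 5*0.1712 - 7 = -6.144
Step 3: Compute Lagrangian.
L = -7.8785 + 9*-6.144 = -63.1745


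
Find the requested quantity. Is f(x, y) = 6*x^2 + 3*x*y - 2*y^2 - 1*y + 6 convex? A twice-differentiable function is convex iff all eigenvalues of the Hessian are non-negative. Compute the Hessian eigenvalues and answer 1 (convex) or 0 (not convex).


The Hessian of f(x,y) = 6*x^2 + 3*x*y - 2*y^2 - 1*y + 6 is:
H = [[12, 3], [3, -4]]
Trace = 12 - 4 = 8
Determinant = 12*-4 - (3)^2 = -57
Discriminant = (8)^2 - 4*-57 = 292.0
Eigenvalues: lambda_1 = -4.544, lambda_2 = 12.544
The function is not convex.

0


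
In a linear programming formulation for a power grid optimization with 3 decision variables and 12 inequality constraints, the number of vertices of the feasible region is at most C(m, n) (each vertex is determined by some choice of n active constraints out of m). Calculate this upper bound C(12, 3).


Each vertex corresponds to some choice of n active constraints out of m, so the number of vertices is at most C(m, n) = m! / (n!(m-n)!).
m = 12, n = 3
Numerator: 12 * 11 * 10
Denominator: 3! = 6
C(12, 3) = 220


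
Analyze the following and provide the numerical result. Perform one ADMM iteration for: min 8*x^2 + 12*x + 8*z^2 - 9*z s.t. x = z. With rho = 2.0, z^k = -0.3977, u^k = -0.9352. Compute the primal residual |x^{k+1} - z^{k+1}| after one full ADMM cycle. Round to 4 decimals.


ADMM iteration with rho = 2.0, z^k = -0.3977, u^k = -0.9352
Step 1: x-update.
Minimize 8*x^2 + 12*x + (2.0/2)*(x + 0.3977 - 0.9352)^2
FOC: (2*8 + 2.0)*x = -12 + 2.0*(-0.3977 + 0.9352)
x^{k+1} = -0.6069
Step 2: z-update.
Minimize 8*z^2 - 9*z + (2.0/2)*(-0.6069 - z - 0.9352)^2
FOC: (2*8 + 2.0)*z = 9 + 2.0*(-0.6069 - 0.9352)
z^{k+1} = 0.3287
Step 3: u-update.
u^{k+1} = -0.9352 - 0.6069 - 0.3287 = -1.8708
Step 4: Primal residual = |-0.6069 - 0.3287| = 0.9356


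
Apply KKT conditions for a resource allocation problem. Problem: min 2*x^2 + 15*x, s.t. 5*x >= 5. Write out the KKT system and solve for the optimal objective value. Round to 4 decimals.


Step 1: Try lambda = 0 (constraint inactive).
x_unc = -15/(2*2) = -3.75
Check: 5*-3.75 = -18.75 < 5 -- violated!
Step 2: Constraint must be active: 5*x = 5
x* = 5/5 = 1.0
lambda = (2*2*1.0 + 15)/5 = 3.8
Step 3: Compute optimal value.
f(x*) = 2*1.0^2 + 15*1.0 = 17.0


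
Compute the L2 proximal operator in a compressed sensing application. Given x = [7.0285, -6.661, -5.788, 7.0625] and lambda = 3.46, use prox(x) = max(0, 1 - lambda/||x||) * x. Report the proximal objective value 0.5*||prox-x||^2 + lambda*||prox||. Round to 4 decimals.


Step 1: Compute ||x||.
||x|| = 13.3097
Step 2: Compute scaling factor.
scale = max(0, 1 - 3.46/13.3097) = 0.74
Step 3: prox(x) = [5.2014, -4.9294, -4.2833, 5.2265]
||prox(x)|| = 9.8497
Step 4: Proximal objective.
0.5*||prox-x||^2 = 5.9858
lambda*||prox|| = 34.08
Total = 40.0658


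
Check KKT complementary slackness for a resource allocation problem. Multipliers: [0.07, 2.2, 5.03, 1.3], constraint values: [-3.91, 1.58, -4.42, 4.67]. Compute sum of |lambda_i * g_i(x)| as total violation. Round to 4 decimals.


KKT complementary slackness check:
lambda_1 * g_1 = 0.07 * -3.91 = -0.2737
lambda_2 * g_2 = 2.2 * 1.58 = 3.476
lambda_3 * g_3 = 5.03 * -4.42 = -22.2326
lambda_4 * g_4 = 1.3 * 4.67 = 6.071
Total violation = 0.2737 + 3.476 + 22.2326 + 6.071 = 32.0533


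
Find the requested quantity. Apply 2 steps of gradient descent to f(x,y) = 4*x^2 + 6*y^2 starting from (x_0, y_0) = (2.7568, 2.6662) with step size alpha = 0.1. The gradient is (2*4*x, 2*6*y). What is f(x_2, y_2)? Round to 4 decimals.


Gradient descent on f(x,y) = 4*x^2 + 6*y^2.
Starting point: (2.7568, 2.6662), alpha = 0.1
Step 1: grad_x = 2*4*2.7568 = 22.0544, grad_y = 2*6*2.6662 = 31.9944
  x_1 = 2.7568 - 0.1*22.0544 = 0.5514
  y_1 = 2.6662 - 0.1*31.9944 = -0.5332
Step 2: grad_x = 2*4*0.5514 = 4.4109, grad_y = 2*6*-0.5332 = -6.3989
  x_2 = 0.5514 - 0.1*4.4109 = 0.1103
  y_2 = -0.5332 - 0.1*-6.3989 = 0.1066
f(0.1103, 0.1066) = 4*0.1103^2 + 6*0.1066^2 = 0.1169


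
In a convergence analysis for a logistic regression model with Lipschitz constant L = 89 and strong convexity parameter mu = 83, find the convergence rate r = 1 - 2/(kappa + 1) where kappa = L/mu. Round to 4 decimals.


Step 1: Compute the condition number.
kappa = L/mu = 89/83 = 1.0723
Step 2: Compute the convergence rate.
r = 1 - 2/(kappa + 1) = 1 - 2*mu/(L + mu) = (L - mu)/(L + mu) = 6/172 = 0.0349


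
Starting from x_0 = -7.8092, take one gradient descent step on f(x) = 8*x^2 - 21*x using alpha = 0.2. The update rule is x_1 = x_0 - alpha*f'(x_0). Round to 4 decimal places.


We compute the gradient at x_0 and apply the update.
f'(x) = 16*x - 21
f'(-7.8092) = 16*-7.8092 - 21 = -145.9472
x_1 = -7.8092 - 0.2*-145.9472 = 21.3802


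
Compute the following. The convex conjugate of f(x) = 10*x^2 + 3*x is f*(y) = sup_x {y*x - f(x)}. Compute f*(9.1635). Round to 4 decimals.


f*(y) = sup_x {y*x - a*x^2 - b*x} = sup_x {(y-b)*x - a*x^2}
FOC: (y - b) - 2a*x = 0 => x* = (y - b)/(2a)
x* = (9.1635 - 3)/(2*10) = 0.3082
f*(9.1635) = (y-b)^2/(4a) = (9.1635 - 3)^2/(4*10)
= 37.9887/40 = 0.9497


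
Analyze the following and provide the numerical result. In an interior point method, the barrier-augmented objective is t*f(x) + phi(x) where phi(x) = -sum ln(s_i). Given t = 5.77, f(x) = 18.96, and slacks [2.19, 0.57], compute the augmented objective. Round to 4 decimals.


Step 1: Compute log-barrier.
ln values: [0.7839, -0.5621]
phi = -(0.7839 - 0.5621) = -0.2218
Step 2: Compute augmented objective.
t*f(x) = 5.77*18.96 = 109.3992
Total = 109.3992 - 0.2218 = 109.1774


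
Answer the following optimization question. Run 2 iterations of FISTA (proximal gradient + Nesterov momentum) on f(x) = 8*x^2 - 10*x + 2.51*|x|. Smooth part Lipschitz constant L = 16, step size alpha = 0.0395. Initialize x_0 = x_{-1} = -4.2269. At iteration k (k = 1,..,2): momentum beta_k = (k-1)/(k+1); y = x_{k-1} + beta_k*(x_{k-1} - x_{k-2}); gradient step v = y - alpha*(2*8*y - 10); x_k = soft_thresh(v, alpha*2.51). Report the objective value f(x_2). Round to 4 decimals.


FISTA on f(x) = 8*x^2 - 10*x + 2.51*|x|
L = 16, alpha = 0.0395
Iteration 1: beta = 0.0, y = -4.2269 + 0.0*(-4.2269 + 4.2269) = -4.2269
  grad(y) = -77.6304, v = y - alpha*grad = -1.1605
  prox(v) = soft_thresh(-1.1605, 0.0991) = -1.0614
Iteration 2: beta = 0.3333, y = -1.0614 + 0.3333*(-1.0614 + 4.2269) = -0.0062
  grad(y) = -10.0988, v = y - alpha*grad = 0.3927
  prox(v) = soft_thresh(0.3927, 0.0991) = 0.2936
f(x_2) = 8*0.2936^2 - 10*0.2936 + 2.51*|0.2936| = -1.5094


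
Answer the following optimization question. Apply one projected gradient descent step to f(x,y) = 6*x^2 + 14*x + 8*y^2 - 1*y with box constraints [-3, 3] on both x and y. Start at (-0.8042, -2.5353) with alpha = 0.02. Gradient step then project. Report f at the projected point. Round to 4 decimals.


Step 1: Compute gradient at (-0.8042, -2.5353).
grad_x = 2*6*-0.8042 + 14 = 4.3496
grad_y = 2*8*-2.5353 - 1 = -41.5648
Step 2: Gradient step.
x_raw = -0.8042 - 0.02*4.3496 = -0.8912
y_raw = -2.5353 - 0.02*-41.5648 = -1.704
Step 3: Project onto [-3, 3].
x_proj = clip(-0.8912) = -0.8912
y_proj = clip(-1.704) = -1.704
Step 4: Evaluate f.
f(-0.8912, -1.704) = 17.2217


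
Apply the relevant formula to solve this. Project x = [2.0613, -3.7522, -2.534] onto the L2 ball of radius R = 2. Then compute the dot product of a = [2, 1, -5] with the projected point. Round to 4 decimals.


Step 1: Compute ||x|| (intermediates to 6 decimals).
||x|| = sqrt(2.0613^2 + (-3.7522)^2 + (-2.534)^2) = 4.974849
Step 2: Project.
Since ||x|| > R, scale = R/||x|| = 2/4.974849 = 0.402022, proj(x) = scale * x
proj(x) = [0.828688, -1.508467, -1.018724]
Step 3: Dot product.
a^T * proj(x) = 2*0.828688 + 1*(-1.508467) - 5*(-1.018724) = 5.2425


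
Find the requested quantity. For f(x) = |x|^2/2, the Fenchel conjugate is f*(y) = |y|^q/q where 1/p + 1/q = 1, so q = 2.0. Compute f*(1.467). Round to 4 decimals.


The conjugate exponent q satisfies 1/p + 1/q = 1.
p = 2, so q = 2/(2 - 1) = 2.0
|y|^q = 1.467^2.0 = 2.1521
f*(1.467) = 2.1521 / 2.0 = 1.076


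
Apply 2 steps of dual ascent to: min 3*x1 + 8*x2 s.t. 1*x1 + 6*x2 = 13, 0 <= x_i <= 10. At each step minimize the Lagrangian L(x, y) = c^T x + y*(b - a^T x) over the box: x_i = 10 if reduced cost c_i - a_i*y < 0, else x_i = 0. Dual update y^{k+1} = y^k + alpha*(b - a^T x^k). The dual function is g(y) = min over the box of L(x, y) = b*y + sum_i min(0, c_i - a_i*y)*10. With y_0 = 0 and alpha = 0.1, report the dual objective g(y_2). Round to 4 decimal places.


Dual ascent for LP: min 3*x1 + 8*x2, 1*x1 + 6*x2 = 13, 0 <= x_i <= 10
Step 1: y^k = 0.0, reduced costs: (3.0, 8.0)
  x^k = (0.0, 0.0), subgradient = b - a^T x = 13.0
  y^{k+1} = 0.0 + 0.1*13.0 = 1.3
Step 2: y^k = 1.3, reduced costs: (1.7, 0.2)
  x^k = (0.0, 0.0), subgradient = b - a^T x = 13.0
  y^{k+1} = 1.3 + 0.1*13.0 = 2.6
Dual objective at y_2 = 2.6: reduced costs (0.4, -7.6), box minimizer x = (0.0, 10.0)
g(y_2) = b*y + (c1 - a1*y)*x1 + (c2 - a2*y)*x2 = 13*2.6 + 0.4*0.0 + (-7.6)*10.0 = 33.8 + 0.0 - 76.0 = -42.2


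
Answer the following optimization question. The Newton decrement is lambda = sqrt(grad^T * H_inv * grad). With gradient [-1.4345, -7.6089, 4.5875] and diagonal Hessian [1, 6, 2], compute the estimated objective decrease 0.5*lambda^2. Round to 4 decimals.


Step 1: H is diagonal, so H^(-1) * g = [-1.4345, -1.2682, 2.2938].
Step 2: g^T H^(-1) g = sum_i g_i^2 / H_ii
  = (-1.4345)^2/1 + (-7.6089)^2/6 + (4.5875)^2/2
  = 2.0578 + 9.6492 + 10.5226 = 22.2296
Step 3: Objective decrease = 0.5 * g^T H^(-1) g = 11.1148


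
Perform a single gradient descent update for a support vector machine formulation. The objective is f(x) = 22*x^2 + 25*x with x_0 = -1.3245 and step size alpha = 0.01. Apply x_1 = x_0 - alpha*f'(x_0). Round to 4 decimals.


We compute the gradient at x_0 and apply the update.
f'(x) = 44*x + 25
f'(-1.3245) = 44*-1.3245 + 25 = -33.278
x_1 = -1.3245 - 0.01*-33.278 = -0.9917


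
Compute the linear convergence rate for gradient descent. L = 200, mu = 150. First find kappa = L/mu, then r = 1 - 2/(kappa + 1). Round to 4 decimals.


Step 1: Compute the condition number.
kappa = L/mu = 200/150 = 1.3333
Step 2: Compute the convergence rate.
r = 1 - 2/(kappa + 1) = 1 - 2*mu/(L + mu) = (L - mu)/(L + mu) = 50/350 = 0.1429


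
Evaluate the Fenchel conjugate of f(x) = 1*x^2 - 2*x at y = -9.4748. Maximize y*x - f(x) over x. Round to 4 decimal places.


f*(y) = sup_x {y*x - a*x^2 - b*x} = sup_x {(y-b)*x - a*x^2}
FOC: (y - b) - 2a*x = 0 => x* = (y - b)/(2a)
x* = (-9.4748 + 2)/(2*1) = -3.7374
f*(-9.4748) = (y-b)^2/(4a) = (-9.4748 + 2)^2/(4*1)
= 55.8726/4 = 13.9682


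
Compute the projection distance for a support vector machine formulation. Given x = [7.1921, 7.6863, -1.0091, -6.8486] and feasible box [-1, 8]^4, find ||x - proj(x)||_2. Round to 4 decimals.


Project each component onto [-1, 8].
clip(7.1921) = 7.1921, clip(7.6863) = 7.6863, clip(-1.0091) = -1.0, clip(-6.8486) = -1.0
Projection = [7.1921, 7.6863, -1.0, -1.0]
Squared diffs: [0.0, 0.0, 0.0001, 34.2061]
Distance = sqrt(34.2062) = 5.8486


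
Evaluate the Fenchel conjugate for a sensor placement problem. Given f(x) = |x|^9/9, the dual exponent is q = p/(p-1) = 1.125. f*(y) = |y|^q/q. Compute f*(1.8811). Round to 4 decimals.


The conjugate exponent q satisfies 1/p + 1/q = 1.
p = 9, so q = 9/(9 - 1) = 1.125
|y|^q = 1.8811^1.125 = 2.0357
f*(1.8811) = 2.0357 / 1.125 = 1.8095


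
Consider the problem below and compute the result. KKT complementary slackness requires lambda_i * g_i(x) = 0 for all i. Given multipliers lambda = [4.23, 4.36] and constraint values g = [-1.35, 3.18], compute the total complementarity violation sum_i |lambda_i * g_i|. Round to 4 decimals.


KKT complementary slackness check:
lambda_1 * g_1 = 4.23 * -1.35 = -5.7105
lambda_2 * g_2 = 4.36 * 3.18 = 13.8648
Total violation = 5.7105 + 13.8648 = 19.5753


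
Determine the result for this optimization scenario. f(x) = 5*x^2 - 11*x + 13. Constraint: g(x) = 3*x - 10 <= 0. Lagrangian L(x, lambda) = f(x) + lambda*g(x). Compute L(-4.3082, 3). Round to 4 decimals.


Step 1: Evaluate f(x).
f(-4.3082) = 5*(-4.3082)^2 - 11*(-4.3082) + 13 = 153.1931
Step 2: Evaluate g(x).
g(-4.3082) = 3*-4.3082 - 10 = -22.9246
Step 3: Compute Lagrangian.
L = 153.1931 + 3*-22.9246 = 84.4193


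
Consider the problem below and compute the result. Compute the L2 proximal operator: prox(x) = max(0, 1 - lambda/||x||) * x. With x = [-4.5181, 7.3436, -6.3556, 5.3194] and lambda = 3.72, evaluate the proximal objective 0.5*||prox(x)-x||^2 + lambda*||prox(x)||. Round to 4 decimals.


Step 1: Compute ||x||.
||x|| = 11.9596
Step 2: Compute scaling factor.
scale = max(0, 1 - 3.72/11.9596) = 0.689
Step 3: prox(x) = [-3.1128, 5.0594, -4.3787, 3.6648]
||prox(x)|| = 8.2396
Step 4: Proximal objective.
0.5*||prox-x||^2 = 6.9192
lambda*||prox|| = 30.6513
Total = 37.5704


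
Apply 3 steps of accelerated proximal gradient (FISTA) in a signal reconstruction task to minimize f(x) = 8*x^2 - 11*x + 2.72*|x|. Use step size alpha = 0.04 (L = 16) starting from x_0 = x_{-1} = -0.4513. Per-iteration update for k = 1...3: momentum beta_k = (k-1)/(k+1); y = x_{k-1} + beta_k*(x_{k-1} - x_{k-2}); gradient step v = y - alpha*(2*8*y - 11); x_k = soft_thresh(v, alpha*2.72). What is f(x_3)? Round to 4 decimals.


FISTA on f(x) = 8*x^2 - 11*x + 2.72*|x|
L = 16, alpha = 0.04
Iteration 1: beta = 0.0, y = -0.4513 + 0.0*(-0.4513 + 0.4513) = -0.4513
  grad(y) = -18.2208, v = y - alpha*grad = 0.2775
  prox(v) = soft_thresh(0.2775, 0.1088) = 0.1687
Iteration 2: beta = 0.3333, y = 0.1687 + 0.3333*(0.1687 + 0.4513) = 0.3754
  grad(y) = -4.9935, v = y - alpha*grad = 0.5751
  prox(v) = soft_thresh(0.5751, 0.1088) = 0.4663
Iteration 3: beta = 0.5, y = 0.4663 + 0.5*(0.4663 - 0.1687) = 0.6152
  grad(y) = -1.1575, v = y - alpha*grad = 0.6615
  prox(v) = soft_thresh(0.6615, 0.1088) = 0.5527
f(x_3) = 8*0.5527^2 - 11*0.5527 + 2.72*|0.5527| = -2.1326
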